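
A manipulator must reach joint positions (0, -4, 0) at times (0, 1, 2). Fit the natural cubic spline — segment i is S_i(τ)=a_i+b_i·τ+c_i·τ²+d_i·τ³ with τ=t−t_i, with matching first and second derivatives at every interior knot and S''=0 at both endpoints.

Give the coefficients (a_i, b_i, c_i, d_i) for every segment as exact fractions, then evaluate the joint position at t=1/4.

  seg 0: a=0 b=-6 c=0 d=2
  seg 1: a=-4 b=0 c=6 d=-2
S(1/4) = -47/32

Δ: Δ0=-4, Δ1=4
row 1: diag=4, rhs=48; c'=1/4, d'=12
back: M1=12
M: M0=0, M1=12, M2=0
seg 0: a=0, c=M0/2=0, d=(M1−M0)/(6·1)=2, b=Δ0−h0·(2M0+M1)/6=-6
seg 1: a=-4, c=M1/2=6, d=(M2−M1)/(6·1)=-2, b=Δ1−h1·(2M1+M2)/6=0
t_q=1/4 → seg 0, τ=1/4; S=0+-6·τ+0·τ²+2·τ³=-47/32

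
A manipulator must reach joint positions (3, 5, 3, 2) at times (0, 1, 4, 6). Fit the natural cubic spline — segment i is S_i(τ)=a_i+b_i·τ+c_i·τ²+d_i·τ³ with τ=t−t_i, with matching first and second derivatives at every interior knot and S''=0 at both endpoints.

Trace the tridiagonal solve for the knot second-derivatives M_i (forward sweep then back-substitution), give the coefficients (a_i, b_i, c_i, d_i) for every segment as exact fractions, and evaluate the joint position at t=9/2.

Δ: Δ0=2, Δ1=-2/3, Δ2=-1/2
row 1: diag=8, rhs=-16; c'=3/8, d'=-2
row 2: denom=10−3·3/8=71/8; d'=(1−3·-2)/(71/8)=56/71
back: M2=56/71
back: M1=-2−3/8·56/71=-163/71
M: M0=0, M1=-163/71, M2=56/71, M3=0
seg 0: a=3, c=M0/2=0, d=(M1−M0)/(6·1)=-163/426, b=Δ0−h0·(2M0+M1)/6=1015/426
seg 1: a=5, c=M1/2=-163/142, d=(M2−M1)/(6·3)=73/426, b=Δ1−h1·(2M1+M2)/6=263/213
seg 2: a=3, c=M2/2=28/71, d=(M3−M2)/(6·2)=-14/213, b=Δ2−h2·(2M2+M3)/6=-437/426
t_q=9/2 → seg 2, τ=1/2; S=3+-437/426·τ+28/71·τ²+-14/213·τ³=183/71

  seg 0: a=3 b=1015/426 c=0 d=-163/426
  seg 1: a=5 b=263/213 c=-163/142 d=73/426
  seg 2: a=3 b=-437/426 c=28/71 d=-14/213
S(9/2) = 183/71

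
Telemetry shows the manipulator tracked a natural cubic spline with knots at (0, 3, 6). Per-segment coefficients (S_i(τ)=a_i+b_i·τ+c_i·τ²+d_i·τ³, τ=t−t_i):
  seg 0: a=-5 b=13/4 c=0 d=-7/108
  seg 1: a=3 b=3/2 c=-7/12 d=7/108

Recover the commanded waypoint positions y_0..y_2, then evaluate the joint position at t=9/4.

y_0=-5 y_1=3 y_2=4
S(9/4) = 403/256

y_0 = S_0(0) = a_0 = -5
y_1 = S_1(0) = a_1 = 3
y_2 = S_1(3) = 4
t_q=9/4 is in segment 0 (τ=9/4); S_0(τ)=403/256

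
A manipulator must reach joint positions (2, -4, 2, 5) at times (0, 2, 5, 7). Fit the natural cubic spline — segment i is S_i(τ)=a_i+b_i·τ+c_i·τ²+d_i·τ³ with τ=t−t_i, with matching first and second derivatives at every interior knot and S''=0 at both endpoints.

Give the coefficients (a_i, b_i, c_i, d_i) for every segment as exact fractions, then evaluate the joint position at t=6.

Δ: Δ0=-3, Δ1=2, Δ2=3/2
row 1: diag=10, rhs=30; c'=3/10, d'=3
row 2: denom=10−3·3/10=91/10; d'=(-3−3·3)/(91/10)=-120/91
back: M2=-120/91
back: M1=3−3/10·-120/91=309/91
M: M0=0, M1=309/91, M2=-120/91, M3=0
seg 0: a=2, c=M0/2=0, d=(M1−M0)/(6·2)=103/364, b=Δ0−h0·(2M0+M1)/6=-376/91
seg 1: a=-4, c=M1/2=309/182, d=(M2−M1)/(6·3)=-11/42, b=Δ1−h1·(2M1+M2)/6=-67/91
seg 2: a=2, c=M2/2=-60/91, d=(M3−M2)/(6·2)=10/91, b=Δ2−h2·(2M2+M3)/6=433/182
t_q=6 → seg 2, τ=1; S=2+433/182·τ+-60/91·τ²+10/91·τ³=697/182

  seg 0: a=2 b=-376/91 c=0 d=103/364
  seg 1: a=-4 b=-67/91 c=309/182 d=-11/42
  seg 2: a=2 b=433/182 c=-60/91 d=10/91
S(6) = 697/182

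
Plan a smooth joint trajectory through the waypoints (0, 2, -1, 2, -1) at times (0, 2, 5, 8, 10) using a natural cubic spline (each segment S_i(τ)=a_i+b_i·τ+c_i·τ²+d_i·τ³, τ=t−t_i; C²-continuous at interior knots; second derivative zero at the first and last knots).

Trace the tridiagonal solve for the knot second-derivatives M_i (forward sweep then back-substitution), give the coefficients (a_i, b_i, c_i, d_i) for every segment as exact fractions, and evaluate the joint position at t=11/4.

Δ: Δ0=1, Δ1=-1, Δ2=1, Δ3=-3/2
row 1: diag=10, rhs=-12; c'=3/10, d'=-6/5
row 2: denom=12−3·3/10=111/10; d'=(12−3·-6/5)/(111/10)=52/37
row 3: denom=10−3·10/37=340/37; d'=(-15−3·52/37)/(340/37)=-711/340
back: M3=-711/340
back: M2=52/37−10/37·-711/340=67/34
back: M1=-6/5−3/10·67/34=-609/340
M: M0=0, M1=-609/340, M2=67/34, M3=-711/340, M4=0
seg 0: a=0, c=M0/2=0, d=(M1−M0)/(6·2)=-203/1360, b=Δ0−h0·(2M0+M1)/6=543/340
seg 1: a=2, c=M1/2=-609/680, d=(M2−M1)/(6·3)=1279/6120, b=Δ1−h1·(2M1+M2)/6=-33/170
seg 2: a=-1, c=M2/2=67/68, d=(M3−M2)/(6·3)=-1381/6120, b=Δ2−h2·(2M2+M3)/6=3/40
seg 3: a=2, c=M3/2=-711/680, d=(M4−M3)/(6·2)=237/1360, b=Δ3−h3·(2M3+M4)/6=-9/85
t_q=11/4 → seg 1, τ=3/4; S=2+-33/170·τ+-609/680·τ²+1279/6120·τ³=62617/43520

  seg 0: a=0 b=543/340 c=0 d=-203/1360
  seg 1: a=2 b=-33/170 c=-609/680 d=1279/6120
  seg 2: a=-1 b=3/40 c=67/68 d=-1381/6120
  seg 3: a=2 b=-9/85 c=-711/680 d=237/1360
S(11/4) = 62617/43520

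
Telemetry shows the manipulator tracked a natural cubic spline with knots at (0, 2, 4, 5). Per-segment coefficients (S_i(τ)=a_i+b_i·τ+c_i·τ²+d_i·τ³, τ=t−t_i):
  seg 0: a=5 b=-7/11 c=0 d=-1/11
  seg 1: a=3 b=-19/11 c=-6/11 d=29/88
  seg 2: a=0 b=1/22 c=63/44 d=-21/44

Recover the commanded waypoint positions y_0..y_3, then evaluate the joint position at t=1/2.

y_0 = S_0(0) = a_0 = 5
y_1 = S_1(0) = a_1 = 3
y_2 = S_2(0) = a_2 = 0
y_3 = S_2(1) = 1
t_q=1/2 is in segment 0 (τ=1/2); S_0(τ)=411/88

y_0=5 y_1=3 y_2=0 y_3=1
S(1/2) = 411/88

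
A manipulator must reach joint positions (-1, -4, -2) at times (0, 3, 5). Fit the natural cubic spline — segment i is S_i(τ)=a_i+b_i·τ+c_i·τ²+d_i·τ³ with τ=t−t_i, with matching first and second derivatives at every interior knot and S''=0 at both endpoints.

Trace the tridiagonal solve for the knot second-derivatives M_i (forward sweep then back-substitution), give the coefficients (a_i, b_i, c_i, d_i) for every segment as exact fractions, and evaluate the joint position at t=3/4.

Δ: Δ0=-1, Δ1=1
row 1: diag=10, rhs=12; c'=1/5, d'=6/5
back: M1=6/5
M: M0=0, M1=6/5, M2=0
seg 0: a=-1, c=M0/2=0, d=(M1−M0)/(6·3)=1/15, b=Δ0−h0·(2M0+M1)/6=-8/5
seg 1: a=-4, c=M1/2=3/5, d=(M2−M1)/(6·2)=-1/10, b=Δ1−h1·(2M1+M2)/6=1/5
t_q=3/4 → seg 0, τ=3/4; S=-1+-8/5·τ+0·τ²+1/15·τ³=-139/64

  seg 0: a=-1 b=-8/5 c=0 d=1/15
  seg 1: a=-4 b=1/5 c=3/5 d=-1/10
S(3/4) = -139/64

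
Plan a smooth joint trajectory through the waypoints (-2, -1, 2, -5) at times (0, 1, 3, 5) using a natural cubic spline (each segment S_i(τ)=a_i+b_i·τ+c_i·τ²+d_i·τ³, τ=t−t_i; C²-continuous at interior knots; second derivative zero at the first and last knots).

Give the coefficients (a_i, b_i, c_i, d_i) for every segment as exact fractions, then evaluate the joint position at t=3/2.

Δ: Δ0=1, Δ1=3/2, Δ2=-7/2
row 1: diag=6, rhs=3; c'=1/3, d'=1/2
row 2: denom=8−2·1/3=22/3; d'=(-30−2·1/2)/(22/3)=-93/22
back: M2=-93/22
back: M1=1/2−1/3·-93/22=21/11
M: M0=0, M1=21/11, M2=-93/22, M3=0
seg 0: a=-2, c=M0/2=0, d=(M1−M0)/(6·1)=7/22, b=Δ0−h0·(2M0+M1)/6=15/22
seg 1: a=-1, c=M1/2=21/22, d=(M2−M1)/(6·2)=-45/88, b=Δ1−h1·(2M1+M2)/6=18/11
seg 2: a=2, c=M2/2=-93/44, d=(M3−M2)/(6·2)=31/88, b=Δ2−h2·(2M2+M3)/6=-15/22
t_q=3/2 → seg 1, τ=1/2; S=-1+18/11·τ+21/22·τ²+-45/88·τ³=-5/704

  seg 0: a=-2 b=15/22 c=0 d=7/22
  seg 1: a=-1 b=18/11 c=21/22 d=-45/88
  seg 2: a=2 b=-15/22 c=-93/44 d=31/88
S(3/2) = -5/704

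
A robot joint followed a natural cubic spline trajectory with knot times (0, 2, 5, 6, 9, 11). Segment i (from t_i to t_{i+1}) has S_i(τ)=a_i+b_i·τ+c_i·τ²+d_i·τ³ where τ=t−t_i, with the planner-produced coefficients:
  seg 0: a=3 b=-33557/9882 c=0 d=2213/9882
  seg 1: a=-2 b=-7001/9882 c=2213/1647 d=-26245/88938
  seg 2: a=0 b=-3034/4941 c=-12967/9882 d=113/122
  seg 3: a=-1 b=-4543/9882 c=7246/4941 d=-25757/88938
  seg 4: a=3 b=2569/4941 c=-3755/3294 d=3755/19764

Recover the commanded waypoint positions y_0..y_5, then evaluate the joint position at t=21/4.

y_0 = S_0(0) = a_0 = 3
y_1 = S_1(0) = a_1 = -2
y_2 = S_2(0) = a_2 = 0
y_3 = S_3(0) = a_3 = -1
y_4 = S_4(0) = a_4 = 3
y_5 = S_4(2) = 1
t_q=21/4 is in segment 2 (τ=1/4); S_2(τ)=-46601/210816

y_0=3 y_1=-2 y_2=0 y_3=-1 y_4=3 y_5=1
S(21/4) = -46601/210816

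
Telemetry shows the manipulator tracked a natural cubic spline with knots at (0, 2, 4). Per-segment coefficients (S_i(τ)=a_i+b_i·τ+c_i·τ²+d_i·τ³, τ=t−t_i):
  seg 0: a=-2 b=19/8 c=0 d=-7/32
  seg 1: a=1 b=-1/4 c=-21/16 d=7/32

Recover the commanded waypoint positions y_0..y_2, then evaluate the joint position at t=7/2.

y_0=-2 y_1=1 y_2=-3
S(7/2) = -407/256

y_0 = S_0(0) = a_0 = -2
y_1 = S_1(0) = a_1 = 1
y_2 = S_1(2) = -3
t_q=7/2 is in segment 1 (τ=3/2); S_1(τ)=-407/256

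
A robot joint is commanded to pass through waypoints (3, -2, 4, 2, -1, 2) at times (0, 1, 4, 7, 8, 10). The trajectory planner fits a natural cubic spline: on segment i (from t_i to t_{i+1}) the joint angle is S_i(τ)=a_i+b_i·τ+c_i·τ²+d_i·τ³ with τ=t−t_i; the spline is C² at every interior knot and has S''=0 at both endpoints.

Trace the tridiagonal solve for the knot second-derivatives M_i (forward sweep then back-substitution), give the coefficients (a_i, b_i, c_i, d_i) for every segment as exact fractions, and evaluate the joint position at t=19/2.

Δ: Δ0=-5, Δ1=2, Δ2=-2/3, Δ3=-3, Δ4=3/2
row 1: diag=8, rhs=42; c'=3/8, d'=21/4
row 2: denom=12−3·3/8=87/8; d'=(-16−3·21/4)/(87/8)=-254/87
row 3: denom=8−3·8/29=208/29; d'=(-14−3·-254/87)/(208/29)=-19/26
row 4: denom=6−1·29/208=1219/208; d'=(27−1·-19/26)/(1219/208)=5768/1219
back: M4=5768/1219
back: M3=-19/26−29/208·5768/1219=-1695/1219
back: M2=-254/87−8/29·-1695/1219=-9274/3657
back: M1=21/4−3/8·-9274/3657=7559/1219
M: M0=0, M1=7559/1219, M2=-9274/3657, M3=-1695/1219, M4=5768/1219, M5=0
seg 0: a=3, c=M0/2=0, d=(M1−M0)/(6·1)=7559/7314, b=Δ0−h0·(2M0+M1)/6=-44129/7314
seg 1: a=-2, c=M1/2=7559/2438, d=(M2−M1)/(6·3)=-31951/65826, b=Δ1−h1·(2M1+M2)/6=-10726/3657
seg 2: a=4, c=M2/2=-4637/3657, d=(M3−M2)/(6·3)=4189/65826, b=Δ2−h2·(2M2+M3)/6=18757/7314
seg 3: a=2, c=M3/2=-1695/2438, d=(M4−M3)/(6·1)=7463/7314, b=Δ3−h3·(2M3+M4)/6=-12160/3657
seg 4: a=-1, c=M4/2=2884/1219, d=(M5−M4)/(6·2)=-1442/3657, b=Δ4−h4·(2M4+M5)/6=-12101/7314
t_q=19/2 → seg 4, τ=3/2; S=-1+-12101/7314·τ+2884/1219·τ²+-1442/3657·τ³=1245/2438

  seg 0: a=3 b=-44129/7314 c=0 d=7559/7314
  seg 1: a=-2 b=-10726/3657 c=7559/2438 d=-31951/65826
  seg 2: a=4 b=18757/7314 c=-4637/3657 d=4189/65826
  seg 3: a=2 b=-12160/3657 c=-1695/2438 d=7463/7314
  seg 4: a=-1 b=-12101/7314 c=2884/1219 d=-1442/3657
S(19/2) = 1245/2438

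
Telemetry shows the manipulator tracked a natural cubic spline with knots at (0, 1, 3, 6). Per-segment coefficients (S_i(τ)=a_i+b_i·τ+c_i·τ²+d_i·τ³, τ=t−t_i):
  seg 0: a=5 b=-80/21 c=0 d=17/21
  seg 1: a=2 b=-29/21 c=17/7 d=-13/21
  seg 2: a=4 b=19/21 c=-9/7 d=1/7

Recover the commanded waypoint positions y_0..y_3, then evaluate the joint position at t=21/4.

y_0=5 y_1=2 y_2=4 y_3=-1
S(21/4) = 517/448

y_0 = S_0(0) = a_0 = 5
y_1 = S_1(0) = a_1 = 2
y_2 = S_2(0) = a_2 = 4
y_3 = S_2(3) = -1
t_q=21/4 is in segment 2 (τ=9/4); S_2(τ)=517/448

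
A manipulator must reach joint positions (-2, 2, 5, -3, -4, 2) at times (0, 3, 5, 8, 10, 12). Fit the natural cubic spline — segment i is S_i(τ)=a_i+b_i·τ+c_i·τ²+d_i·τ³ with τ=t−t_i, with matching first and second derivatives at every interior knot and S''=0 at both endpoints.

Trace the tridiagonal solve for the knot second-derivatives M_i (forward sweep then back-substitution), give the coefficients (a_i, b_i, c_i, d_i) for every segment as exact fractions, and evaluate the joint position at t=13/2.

  seg 0: a=-2 b=3169/3288 c=0 d=45/1096
  seg 1: a=2 b=3407/1644 c=405/1096 d=-539/1644
  seg 2: a=5 b=-631/1644 c=-1751/1096 d=917/3288
  seg 3: a=-3 b=-8021/3288 c=125/137 d=377/13152
  seg 4: a=-4 b=2555/1644 c=2377/2192 d=-2377/13152
S(13/2) = 15527/8768

Δ: Δ0=4/3, Δ1=3/2, Δ2=-8/3, Δ3=-1/2, Δ4=3
row 1: diag=10, rhs=1; c'=1/5, d'=1/10
row 2: denom=10−2·1/5=48/5; d'=(-25−2·1/10)/(48/5)=-21/8
row 3: denom=10−3·5/16=145/16; d'=(13−3·-21/8)/(145/16)=334/145
row 4: denom=8−2·32/145=1096/145; d'=(21−2·334/145)/(1096/145)=2377/1096
back: M4=2377/1096
back: M3=334/145−32/145·2377/1096=250/137
back: M2=-21/8−5/16·250/137=-1751/548
back: M1=1/10−1/5·-1751/548=405/548
M: M0=0, M1=405/548, M2=-1751/548, M3=250/137, M4=2377/1096, M5=0
seg 0: a=-2, c=M0/2=0, d=(M1−M0)/(6·3)=45/1096, b=Δ0−h0·(2M0+M1)/6=3169/3288
seg 1: a=2, c=M1/2=405/1096, d=(M2−M1)/(6·2)=-539/1644, b=Δ1−h1·(2M1+M2)/6=3407/1644
seg 2: a=5, c=M2/2=-1751/1096, d=(M3−M2)/(6·3)=917/3288, b=Δ2−h2·(2M2+M3)/6=-631/1644
seg 3: a=-3, c=M3/2=125/137, d=(M4−M3)/(6·2)=377/13152, b=Δ3−h3·(2M3+M4)/6=-8021/3288
seg 4: a=-4, c=M4/2=2377/2192, d=(M5−M4)/(6·2)=-2377/13152, b=Δ4−h4·(2M4+M5)/6=2555/1644
t_q=13/2 → seg 2, τ=3/2; S=5+-631/1644·τ+-1751/1096·τ²+917/3288·τ³=15527/8768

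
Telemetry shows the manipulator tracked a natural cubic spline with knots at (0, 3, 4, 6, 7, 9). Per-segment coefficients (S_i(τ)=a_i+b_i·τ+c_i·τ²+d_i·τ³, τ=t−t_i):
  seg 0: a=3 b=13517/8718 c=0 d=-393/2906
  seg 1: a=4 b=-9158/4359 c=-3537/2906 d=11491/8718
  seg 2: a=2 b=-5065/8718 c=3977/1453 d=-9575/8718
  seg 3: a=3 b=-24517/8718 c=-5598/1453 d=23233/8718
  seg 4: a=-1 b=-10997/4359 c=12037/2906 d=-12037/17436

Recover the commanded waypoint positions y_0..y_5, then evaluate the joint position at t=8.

y_0 = S_0(0) = a_0 = 3
y_1 = S_1(0) = a_1 = 4
y_2 = S_2(0) = a_2 = 2
y_3 = S_3(0) = a_3 = 3
y_4 = S_4(0) = a_4 = -1
y_5 = S_4(2) = 5
t_q=8 is in segment 4 (τ=1); S_4(τ)=-413/5812

y_0=3 y_1=4 y_2=2 y_3=3 y_4=-1 y_5=5
S(8) = -413/5812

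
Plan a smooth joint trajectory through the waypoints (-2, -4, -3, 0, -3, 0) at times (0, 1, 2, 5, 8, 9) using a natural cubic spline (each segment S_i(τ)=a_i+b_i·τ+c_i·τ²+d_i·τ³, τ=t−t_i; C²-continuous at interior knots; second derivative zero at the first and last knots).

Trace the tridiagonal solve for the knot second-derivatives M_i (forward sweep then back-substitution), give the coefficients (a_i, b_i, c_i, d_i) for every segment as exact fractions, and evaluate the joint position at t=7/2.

  seg 0: a=-2 b=-2202/803 c=0 d=596/803
  seg 1: a=-4 b=-414/803 c=1788/803 d=-571/803
  seg 2: a=-3 b=1449/803 c=75/803 d=-871/7227
  seg 3: a=0 b=-714/803 c=-796/803 d=209/657
  seg 4: a=-3 b=1407/803 c=1503/803 d=-501/803
S(7/2) = -3147/6424

Δ: Δ0=-2, Δ1=1, Δ2=1, Δ3=-1, Δ4=3
row 1: diag=4, rhs=18; c'=1/4, d'=9/2
row 2: denom=8−1·1/4=31/4; d'=(0−1·9/2)/(31/4)=-18/31
row 3: denom=12−3·12/31=336/31; d'=(-12−3·-18/31)/(336/31)=-53/56
row 4: denom=8−3·31/112=803/112; d'=(24−3·-53/56)/(803/112)=3006/803
back: M4=3006/803
back: M3=-53/56−31/112·3006/803=-1592/803
back: M2=-18/31−12/31·-1592/803=150/803
back: M1=9/2−1/4·150/803=3576/803
M: M0=0, M1=3576/803, M2=150/803, M3=-1592/803, M4=3006/803, M5=0
seg 0: a=-2, c=M0/2=0, d=(M1−M0)/(6·1)=596/803, b=Δ0−h0·(2M0+M1)/6=-2202/803
seg 1: a=-4, c=M1/2=1788/803, d=(M2−M1)/(6·1)=-571/803, b=Δ1−h1·(2M1+M2)/6=-414/803
seg 2: a=-3, c=M2/2=75/803, d=(M3−M2)/(6·3)=-871/7227, b=Δ2−h2·(2M2+M3)/6=1449/803
seg 3: a=0, c=M3/2=-796/803, d=(M4−M3)/(6·3)=209/657, b=Δ3−h3·(2M3+M4)/6=-714/803
seg 4: a=-3, c=M4/2=1503/803, d=(M5−M4)/(6·1)=-501/803, b=Δ4−h4·(2M4+M5)/6=1407/803
t_q=7/2 → seg 2, τ=3/2; S=-3+1449/803·τ+75/803·τ²+-871/7227·τ³=-3147/6424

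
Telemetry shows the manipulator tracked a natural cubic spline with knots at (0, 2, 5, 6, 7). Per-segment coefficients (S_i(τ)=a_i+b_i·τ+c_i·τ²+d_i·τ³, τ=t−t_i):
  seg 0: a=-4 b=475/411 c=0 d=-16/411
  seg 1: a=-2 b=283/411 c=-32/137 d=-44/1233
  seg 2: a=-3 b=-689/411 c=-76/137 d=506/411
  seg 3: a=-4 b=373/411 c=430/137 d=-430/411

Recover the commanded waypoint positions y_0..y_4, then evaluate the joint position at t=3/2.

y_0 = S_0(0) = a_0 = -4
y_1 = S_1(0) = a_1 = -2
y_2 = S_2(0) = a_2 = -3
y_3 = S_3(0) = a_3 = -4
y_4 = S_3(1) = -1
t_q=3/2 is in segment 0 (τ=3/2); S_0(τ)=-657/274

y_0=-4 y_1=-2 y_2=-3 y_3=-4 y_4=-1
S(3/2) = -657/274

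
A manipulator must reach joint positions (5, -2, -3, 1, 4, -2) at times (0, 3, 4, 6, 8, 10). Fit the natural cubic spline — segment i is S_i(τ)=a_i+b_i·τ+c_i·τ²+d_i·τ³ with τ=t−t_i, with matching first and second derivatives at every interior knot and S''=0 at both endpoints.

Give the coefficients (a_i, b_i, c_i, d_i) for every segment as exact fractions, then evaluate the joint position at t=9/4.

  seg 0: a=5 b=-10177/3846 c=0 d=401/11538
  seg 1: a=-2 b=-3284/1923 c=401/1282 d=1519/3846
  seg 2: a=-3 b=395/3846 c=960/641 d=-4223/15384
  seg 3: a=1 b=5383/1923 c=-383/2564 d=-481/1923
  seg 4: a=4 b=-1538/1923 c=-4231/2564 d=4231/15384
S(9/4) = -45775/82048

Δ: Δ0=-7/3, Δ1=-1, Δ2=2, Δ3=3/2, Δ4=-3
row 1: diag=8, rhs=8; c'=1/8, d'=1
row 2: denom=6−1·1/8=47/8; d'=(18−1·1)/(47/8)=136/47
row 3: denom=8−2·16/47=344/47; d'=(-3−2·136/47)/(344/47)=-413/344
row 4: denom=8−2·47/172=641/86; d'=(-27−2·-413/344)/(641/86)=-4231/1282
back: M4=-4231/1282
back: M3=-413/344−47/172·-4231/1282=-383/1282
back: M2=136/47−16/47·-383/1282=1920/641
back: M1=1−1/8·1920/641=401/641
M: M0=0, M1=401/641, M2=1920/641, M3=-383/1282, M4=-4231/1282, M5=0
seg 0: a=5, c=M0/2=0, d=(M1−M0)/(6·3)=401/11538, b=Δ0−h0·(2M0+M1)/6=-10177/3846
seg 1: a=-2, c=M1/2=401/1282, d=(M2−M1)/(6·1)=1519/3846, b=Δ1−h1·(2M1+M2)/6=-3284/1923
seg 2: a=-3, c=M2/2=960/641, d=(M3−M2)/(6·2)=-4223/15384, b=Δ2−h2·(2M2+M3)/6=395/3846
seg 3: a=1, c=M3/2=-383/2564, d=(M4−M3)/(6·2)=-481/1923, b=Δ3−h3·(2M3+M4)/6=5383/1923
seg 4: a=4, c=M4/2=-4231/2564, d=(M5−M4)/(6·2)=4231/15384, b=Δ4−h4·(2M4+M5)/6=-1538/1923
t_q=9/4 → seg 0, τ=9/4; S=5+-10177/3846·τ+0·τ²+401/11538·τ³=-45775/82048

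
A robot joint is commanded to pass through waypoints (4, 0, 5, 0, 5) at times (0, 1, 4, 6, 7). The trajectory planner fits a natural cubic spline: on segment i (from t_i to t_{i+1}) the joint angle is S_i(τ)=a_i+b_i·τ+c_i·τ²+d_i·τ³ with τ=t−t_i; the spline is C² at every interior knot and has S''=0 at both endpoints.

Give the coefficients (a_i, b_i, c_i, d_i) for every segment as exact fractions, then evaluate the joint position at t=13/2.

Δ: Δ0=-4, Δ1=5/3, Δ2=-5/2, Δ3=5
row 1: diag=8, rhs=34; c'=3/8, d'=17/4
row 2: denom=10−3·3/8=71/8; d'=(-25−3·17/4)/(71/8)=-302/71
row 3: denom=6−2·16/71=394/71; d'=(45−2·-302/71)/(394/71)=3799/394
back: M3=3799/394
back: M2=-302/71−16/71·3799/394=-1266/197
back: M1=17/4−3/8·-1266/197=1312/197
M: M0=0, M1=1312/197, M2=-1266/197, M3=3799/394, M4=0
seg 0: a=4, c=M0/2=0, d=(M1−M0)/(6·1)=656/591, b=Δ0−h0·(2M0+M1)/6=-3020/591
seg 1: a=0, c=M1/2=656/197, d=(M2−M1)/(6·3)=-1289/1773, b=Δ1−h1·(2M1+M2)/6=-1052/591
seg 2: a=5, c=M2/2=-633/197, d=(M3−M2)/(6·2)=6331/4728, b=Δ2−h2·(2M2+M3)/6=-845/591
seg 3: a=0, c=M3/2=3799/788, d=(M4−M3)/(6·1)=-3799/2364, b=Δ3−h3·(2M3+M4)/6=2111/1182
t_q=13/2 → seg 3, τ=1/2; S=0+2111/1182·τ+3799/788·τ²+-3799/2364·τ³=11961/6304

  seg 0: a=4 b=-3020/591 c=0 d=656/591
  seg 1: a=0 b=-1052/591 c=656/197 d=-1289/1773
  seg 2: a=5 b=-845/591 c=-633/197 d=6331/4728
  seg 3: a=0 b=2111/1182 c=3799/788 d=-3799/2364
S(13/2) = 11961/6304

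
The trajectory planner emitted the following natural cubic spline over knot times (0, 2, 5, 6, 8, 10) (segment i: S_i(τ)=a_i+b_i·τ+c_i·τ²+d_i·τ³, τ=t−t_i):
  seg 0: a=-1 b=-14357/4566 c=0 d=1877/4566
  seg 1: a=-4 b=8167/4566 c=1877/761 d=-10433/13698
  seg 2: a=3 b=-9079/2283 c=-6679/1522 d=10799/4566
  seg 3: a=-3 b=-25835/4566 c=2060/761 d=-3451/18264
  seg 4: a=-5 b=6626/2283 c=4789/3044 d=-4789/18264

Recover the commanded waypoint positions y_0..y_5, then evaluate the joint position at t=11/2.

y_0=-1 y_1=-4 y_2=3 y_3=-3 y_4=-5 y_5=5
S(11/2) = 2559/12176

y_0 = S_0(0) = a_0 = -1
y_1 = S_1(0) = a_1 = -4
y_2 = S_2(0) = a_2 = 3
y_3 = S_3(0) = a_3 = -3
y_4 = S_4(0) = a_4 = -5
y_5 = S_4(2) = 5
t_q=11/2 is in segment 2 (τ=1/2); S_2(τ)=2559/12176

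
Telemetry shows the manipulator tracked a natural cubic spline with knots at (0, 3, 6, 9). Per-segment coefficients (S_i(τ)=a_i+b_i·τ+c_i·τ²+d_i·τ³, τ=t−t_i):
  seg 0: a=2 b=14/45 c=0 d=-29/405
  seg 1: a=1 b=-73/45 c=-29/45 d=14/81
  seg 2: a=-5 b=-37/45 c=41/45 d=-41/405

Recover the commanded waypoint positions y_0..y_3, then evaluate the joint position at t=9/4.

y_0 = S_0(0) = a_0 = 2
y_1 = S_1(0) = a_1 = 1
y_2 = S_2(0) = a_2 = -5
y_3 = S_2(3) = -2
t_q=9/4 is in segment 0 (τ=9/4); S_0(τ)=603/320

y_0=2 y_1=1 y_2=-5 y_3=-2
S(9/4) = 603/320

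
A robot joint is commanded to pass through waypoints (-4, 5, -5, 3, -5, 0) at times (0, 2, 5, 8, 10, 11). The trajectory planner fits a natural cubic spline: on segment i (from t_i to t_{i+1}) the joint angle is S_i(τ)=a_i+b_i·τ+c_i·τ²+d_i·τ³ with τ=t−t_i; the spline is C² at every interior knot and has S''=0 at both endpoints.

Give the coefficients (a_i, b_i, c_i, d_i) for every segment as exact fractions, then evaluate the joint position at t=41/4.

  seg 0: a=-4 b=9571/1419 c=0 d=-6371/11352
  seg 1: a=5 b=29/2838 c=-6371/1892 d=12787/17028
  seg 2: a=-5 b=463/5676 c=1604/473 d=-14357/17028
  seg 3: a=3 b=-6631/2838 c=-7941/1892 d=9551/5676
  seg 4: a=-5 b=3029/2838 c=11161/1892 d=-11161/5676
S(41/4) = -532207/121088

Δ: Δ0=9/2, Δ1=-10/3, Δ2=8/3, Δ3=-4, Δ4=5
row 1: diag=10, rhs=-47; c'=3/10, d'=-47/10
row 2: denom=12−3·3/10=111/10; d'=(36−3·-47/10)/(111/10)=167/37
row 3: denom=10−3·10/37=340/37; d'=(-40−3·167/37)/(340/37)=-1981/340
row 4: denom=6−2·37/170=473/85; d'=(54−2·-1981/340)/(473/85)=11161/946
back: M4=11161/946
back: M3=-1981/340−37/170·11161/946=-7941/946
back: M2=167/37−10/37·-7941/946=3208/473
back: M1=-47/10−3/10·3208/473=-6371/946
M: M0=0, M1=-6371/946, M2=3208/473, M3=-7941/946, M4=11161/946, M5=0
seg 0: a=-4, c=M0/2=0, d=(M1−M0)/(6·2)=-6371/11352, b=Δ0−h0·(2M0+M1)/6=9571/1419
seg 1: a=5, c=M1/2=-6371/1892, d=(M2−M1)/(6·3)=12787/17028, b=Δ1−h1·(2M1+M2)/6=29/2838
seg 2: a=-5, c=M2/2=1604/473, d=(M3−M2)/(6·3)=-14357/17028, b=Δ2−h2·(2M2+M3)/6=463/5676
seg 3: a=3, c=M3/2=-7941/1892, d=(M4−M3)/(6·2)=9551/5676, b=Δ3−h3·(2M3+M4)/6=-6631/2838
seg 4: a=-5, c=M4/2=11161/1892, d=(M5−M4)/(6·1)=-11161/5676, b=Δ4−h4·(2M4+M5)/6=3029/2838
t_q=41/4 → seg 4, τ=1/4; S=-5+3029/2838·τ+11161/1892·τ²+-11161/5676·τ³=-532207/121088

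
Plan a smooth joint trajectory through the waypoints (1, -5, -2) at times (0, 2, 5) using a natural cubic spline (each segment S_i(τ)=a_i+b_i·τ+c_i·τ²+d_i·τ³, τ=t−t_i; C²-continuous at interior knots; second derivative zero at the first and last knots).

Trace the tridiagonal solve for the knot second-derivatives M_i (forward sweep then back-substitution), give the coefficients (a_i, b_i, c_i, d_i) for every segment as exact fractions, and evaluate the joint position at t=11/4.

Δ: Δ0=-3, Δ1=1
row 1: diag=10, rhs=24; c'=3/10, d'=12/5
back: M1=12/5
M: M0=0, M1=12/5, M2=0
seg 0: a=1, c=M0/2=0, d=(M1−M0)/(6·2)=1/5, b=Δ0−h0·(2M0+M1)/6=-19/5
seg 1: a=-5, c=M1/2=6/5, d=(M2−M1)/(6·3)=-2/15, b=Δ1−h1·(2M1+M2)/6=-7/5
t_q=11/4 → seg 1, τ=3/4; S=-5+-7/5·τ+6/5·τ²+-2/15·τ³=-869/160

  seg 0: a=1 b=-19/5 c=0 d=1/5
  seg 1: a=-5 b=-7/5 c=6/5 d=-2/15
S(11/4) = -869/160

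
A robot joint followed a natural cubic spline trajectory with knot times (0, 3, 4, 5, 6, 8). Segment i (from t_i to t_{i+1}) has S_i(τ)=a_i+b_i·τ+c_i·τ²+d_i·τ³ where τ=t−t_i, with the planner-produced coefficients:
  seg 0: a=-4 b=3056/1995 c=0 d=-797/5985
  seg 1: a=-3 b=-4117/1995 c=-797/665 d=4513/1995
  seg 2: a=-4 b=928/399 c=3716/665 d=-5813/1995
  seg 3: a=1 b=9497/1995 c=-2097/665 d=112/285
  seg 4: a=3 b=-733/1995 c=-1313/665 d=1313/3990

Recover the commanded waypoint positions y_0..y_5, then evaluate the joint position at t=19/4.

y_0=-4 y_1=-3 y_2=-4 y_3=1 y_4=3 y_5=-3
S(19/4) = -14541/42560

y_0 = S_0(0) = a_0 = -4
y_1 = S_1(0) = a_1 = -3
y_2 = S_2(0) = a_2 = -4
y_3 = S_3(0) = a_3 = 1
y_4 = S_4(0) = a_4 = 3
y_5 = S_4(2) = -3
t_q=19/4 is in segment 2 (τ=3/4); S_2(τ)=-14541/42560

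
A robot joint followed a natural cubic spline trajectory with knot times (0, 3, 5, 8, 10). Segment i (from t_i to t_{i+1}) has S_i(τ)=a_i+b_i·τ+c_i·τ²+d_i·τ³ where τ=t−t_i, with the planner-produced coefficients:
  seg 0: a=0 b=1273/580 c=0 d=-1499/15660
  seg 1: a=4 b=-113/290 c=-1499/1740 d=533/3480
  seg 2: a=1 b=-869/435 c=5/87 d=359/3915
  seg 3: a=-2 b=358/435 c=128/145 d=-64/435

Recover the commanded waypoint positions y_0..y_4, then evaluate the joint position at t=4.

y_0 = S_0(0) = a_0 = 0
y_1 = S_1(0) = a_1 = 4
y_2 = S_2(0) = a_2 = 1
y_3 = S_3(0) = a_3 = -2
y_4 = S_3(2) = 2
t_q=4 is in segment 1 (τ=1); S_1(τ)=10099/3480

y_0=0 y_1=4 y_2=1 y_3=-2 y_4=2
S(4) = 10099/3480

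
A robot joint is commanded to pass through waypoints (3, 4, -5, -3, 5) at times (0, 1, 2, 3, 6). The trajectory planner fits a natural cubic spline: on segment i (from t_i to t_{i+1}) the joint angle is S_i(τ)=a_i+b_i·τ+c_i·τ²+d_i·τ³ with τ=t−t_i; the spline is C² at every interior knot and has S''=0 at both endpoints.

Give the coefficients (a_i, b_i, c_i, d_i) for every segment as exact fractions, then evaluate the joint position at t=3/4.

  seg 0: a=3 b=385/87 c=0 d=-298/87
  seg 1: a=4 b=-509/87 c=-298/29 d=620/87
  seg 2: a=-5 b=-437/87 c=322/29 d=-355/87
  seg 3: a=-3 b=430/87 c=-33/29 d=11/87
S(3/4) = 4523/928

Δ: Δ0=1, Δ1=-9, Δ2=2, Δ3=8/3
row 1: diag=4, rhs=-60; c'=1/4, d'=-15
row 2: denom=4−1·1/4=15/4; d'=(66−1·-15)/(15/4)=108/5
row 3: denom=8−1·4/15=116/15; d'=(4−1·108/5)/(116/15)=-66/29
back: M3=-66/29
back: M2=108/5−4/15·-66/29=644/29
back: M1=-15−1/4·644/29=-596/29
M: M0=0, M1=-596/29, M2=644/29, M3=-66/29, M4=0
seg 0: a=3, c=M0/2=0, d=(M1−M0)/(6·1)=-298/87, b=Δ0−h0·(2M0+M1)/6=385/87
seg 1: a=4, c=M1/2=-298/29, d=(M2−M1)/(6·1)=620/87, b=Δ1−h1·(2M1+M2)/6=-509/87
seg 2: a=-5, c=M2/2=322/29, d=(M3−M2)/(6·1)=-355/87, b=Δ2−h2·(2M2+M3)/6=-437/87
seg 3: a=-3, c=M3/2=-33/29, d=(M4−M3)/(6·3)=11/87, b=Δ3−h3·(2M3+M4)/6=430/87
t_q=3/4 → seg 0, τ=3/4; S=3+385/87·τ+0·τ²+-298/87·τ³=4523/928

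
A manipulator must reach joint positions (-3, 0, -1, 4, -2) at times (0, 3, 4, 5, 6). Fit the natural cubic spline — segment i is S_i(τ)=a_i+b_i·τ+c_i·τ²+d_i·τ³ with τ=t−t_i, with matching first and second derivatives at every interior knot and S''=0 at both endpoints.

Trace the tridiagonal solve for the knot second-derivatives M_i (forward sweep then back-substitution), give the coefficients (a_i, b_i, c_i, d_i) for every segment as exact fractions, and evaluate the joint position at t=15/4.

  seg 0: a=-3 b=311/116 c=0 d=-65/348
  seg 1: a=0 b=-137/58 c=-195/116 d=353/116
  seg 2: a=-1 b=395/116 c=216/29 d=-679/116
  seg 3: a=4 b=43/58 c=-1173/116 d=391/116
S(15/4) = -10641/7424

Δ: Δ0=1, Δ1=-1, Δ2=5, Δ3=-6
row 1: diag=8, rhs=-12; c'=1/8, d'=-3/2
row 2: denom=4−1·1/8=31/8; d'=(36−1·-3/2)/(31/8)=300/31
row 3: denom=4−1·8/31=116/31; d'=(-66−1·300/31)/(116/31)=-1173/58
back: M3=-1173/58
back: M2=300/31−8/31·-1173/58=432/29
back: M1=-3/2−1/8·432/29=-195/58
M: M0=0, M1=-195/58, M2=432/29, M3=-1173/58, M4=0
seg 0: a=-3, c=M0/2=0, d=(M1−M0)/(6·3)=-65/348, b=Δ0−h0·(2M0+M1)/6=311/116
seg 1: a=0, c=M1/2=-195/116, d=(M2−M1)/(6·1)=353/116, b=Δ1−h1·(2M1+M2)/6=-137/58
seg 2: a=-1, c=M2/2=216/29, d=(M3−M2)/(6·1)=-679/116, b=Δ2−h2·(2M2+M3)/6=395/116
seg 3: a=4, c=M3/2=-1173/116, d=(M4−M3)/(6·1)=391/116, b=Δ3−h3·(2M3+M4)/6=43/58
t_q=15/4 → seg 1, τ=3/4; S=0+-137/58·τ+-195/116·τ²+353/116·τ³=-10641/7424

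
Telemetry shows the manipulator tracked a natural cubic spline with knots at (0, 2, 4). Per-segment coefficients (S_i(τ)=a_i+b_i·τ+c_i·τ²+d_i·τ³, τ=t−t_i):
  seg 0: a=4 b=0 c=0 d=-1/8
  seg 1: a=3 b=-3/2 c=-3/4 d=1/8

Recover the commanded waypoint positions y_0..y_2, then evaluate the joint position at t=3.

y_0 = S_0(0) = a_0 = 4
y_1 = S_1(0) = a_1 = 3
y_2 = S_1(2) = -2
t_q=3 is in segment 1 (τ=1); S_1(τ)=7/8

y_0=4 y_1=3 y_2=-2
S(3) = 7/8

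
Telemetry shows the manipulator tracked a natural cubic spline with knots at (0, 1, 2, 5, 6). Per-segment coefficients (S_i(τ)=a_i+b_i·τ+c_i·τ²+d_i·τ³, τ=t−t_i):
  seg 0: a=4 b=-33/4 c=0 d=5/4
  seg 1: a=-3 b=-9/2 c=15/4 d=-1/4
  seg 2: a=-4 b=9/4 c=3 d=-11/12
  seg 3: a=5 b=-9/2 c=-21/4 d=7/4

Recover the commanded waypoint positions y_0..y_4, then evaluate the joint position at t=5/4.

y_0 = S_0(0) = a_0 = 4
y_1 = S_1(0) = a_1 = -3
y_2 = S_2(0) = a_2 = -4
y_3 = S_3(0) = a_3 = 5
y_4 = S_3(1) = -3
t_q=5/4 is in segment 1 (τ=1/4); S_1(τ)=-997/256

y_0=4 y_1=-3 y_2=-4 y_3=5 y_4=-3
S(5/4) = -997/256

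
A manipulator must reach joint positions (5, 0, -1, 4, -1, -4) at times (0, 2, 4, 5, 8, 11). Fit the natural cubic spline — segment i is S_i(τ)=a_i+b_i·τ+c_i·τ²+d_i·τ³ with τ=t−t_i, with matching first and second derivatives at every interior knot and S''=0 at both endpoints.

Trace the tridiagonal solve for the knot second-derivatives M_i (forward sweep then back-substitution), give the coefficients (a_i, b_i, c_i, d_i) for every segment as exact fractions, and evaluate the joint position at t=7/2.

  seg 0: a=5 b=-2282/933 c=0 d=-101/7464
  seg 1: a=0 b=-4867/1866 c=-101/1244 d=4237/7464
  seg 2: a=-1 b=3619/933 c=1034/311 d=-2056/933
  seg 3: a=4 b=3655/933 c=-1022/311 d=3988/8397
  seg 4: a=-1 b=-2777/933 c=922/933 d=-922/8397
S(7/2) = -43375/19904

Δ: Δ0=-5/2, Δ1=-1/2, Δ2=5, Δ3=-5/3, Δ4=-1
row 1: diag=8, rhs=12; c'=1/4, d'=3/2
row 2: denom=6−2·1/4=11/2; d'=(33−2·3/2)/(11/2)=60/11
row 3: denom=8−1·2/11=86/11; d'=(-40−1·60/11)/(86/11)=-250/43
row 4: denom=12−3·33/86=933/86; d'=(4−3·-250/43)/(933/86)=1844/933
back: M4=1844/933
back: M3=-250/43−33/86·1844/933=-2044/311
back: M2=60/11−2/11·-2044/311=2068/311
back: M1=3/2−1/4·2068/311=-101/622
M: M0=0, M1=-101/622, M2=2068/311, M3=-2044/311, M4=1844/933, M5=0
seg 0: a=5, c=M0/2=0, d=(M1−M0)/(6·2)=-101/7464, b=Δ0−h0·(2M0+M1)/6=-2282/933
seg 1: a=0, c=M1/2=-101/1244, d=(M2−M1)/(6·2)=4237/7464, b=Δ1−h1·(2M1+M2)/6=-4867/1866
seg 2: a=-1, c=M2/2=1034/311, d=(M3−M2)/(6·1)=-2056/933, b=Δ2−h2·(2M2+M3)/6=3619/933
seg 3: a=4, c=M3/2=-1022/311, d=(M4−M3)/(6·3)=3988/8397, b=Δ3−h3·(2M3+M4)/6=3655/933
seg 4: a=-1, c=M4/2=922/933, d=(M5−M4)/(6·3)=-922/8397, b=Δ4−h4·(2M4+M5)/6=-2777/933
t_q=7/2 → seg 1, τ=3/2; S=0+-4867/1866·τ+-101/1244·τ²+4237/7464·τ³=-43375/19904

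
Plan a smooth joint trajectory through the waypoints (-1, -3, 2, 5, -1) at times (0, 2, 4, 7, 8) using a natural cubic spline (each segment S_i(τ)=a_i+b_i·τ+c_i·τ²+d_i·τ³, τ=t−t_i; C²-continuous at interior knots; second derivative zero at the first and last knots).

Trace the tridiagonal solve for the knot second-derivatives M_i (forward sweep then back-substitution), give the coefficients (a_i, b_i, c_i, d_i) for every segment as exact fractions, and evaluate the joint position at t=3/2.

  seg 0: a=-1 b=-997/536 c=0 d=461/2144
  seg 1: a=-3 b=193/268 c=1383/1072 d=-429/2144
  seg 2: a=2 b=1865/536 c=6/67 d=-491/1608
  seg 3: a=5 b=-1133/268 c=-1425/536 d=475/536
S(3/2) = -52561/17152

Δ: Δ0=-1, Δ1=5/2, Δ2=1, Δ3=-6
row 1: diag=8, rhs=21; c'=1/4, d'=21/8
row 2: denom=10−2·1/4=19/2; d'=(-9−2·21/8)/(19/2)=-3/2
row 3: denom=8−3·6/19=134/19; d'=(-42−3·-3/2)/(134/19)=-1425/268
back: M3=-1425/268
back: M2=-3/2−6/19·-1425/268=12/67
back: M1=21/8−1/4·12/67=1383/536
M: M0=0, M1=1383/536, M2=12/67, M3=-1425/268, M4=0
seg 0: a=-1, c=M0/2=0, d=(M1−M0)/(6·2)=461/2144, b=Δ0−h0·(2M0+M1)/6=-997/536
seg 1: a=-3, c=M1/2=1383/1072, d=(M2−M1)/(6·2)=-429/2144, b=Δ1−h1·(2M1+M2)/6=193/268
seg 2: a=2, c=M2/2=6/67, d=(M3−M2)/(6·3)=-491/1608, b=Δ2−h2·(2M2+M3)/6=1865/536
seg 3: a=5, c=M3/2=-1425/536, d=(M4−M3)/(6·1)=475/536, b=Δ3−h3·(2M3+M4)/6=-1133/268
t_q=3/2 → seg 0, τ=3/2; S=-1+-997/536·τ+0·τ²+461/2144·τ³=-52561/17152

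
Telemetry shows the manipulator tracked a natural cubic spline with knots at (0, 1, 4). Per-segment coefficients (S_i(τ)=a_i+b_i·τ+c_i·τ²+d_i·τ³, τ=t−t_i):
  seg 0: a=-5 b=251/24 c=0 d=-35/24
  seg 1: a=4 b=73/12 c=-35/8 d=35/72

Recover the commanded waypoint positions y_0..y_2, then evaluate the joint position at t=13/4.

y_0=-5 y_1=4 y_2=-4
S(13/4) = 551/512

y_0 = S_0(0) = a_0 = -5
y_1 = S_1(0) = a_1 = 4
y_2 = S_1(3) = -4
t_q=13/4 is in segment 1 (τ=9/4); S_1(τ)=551/512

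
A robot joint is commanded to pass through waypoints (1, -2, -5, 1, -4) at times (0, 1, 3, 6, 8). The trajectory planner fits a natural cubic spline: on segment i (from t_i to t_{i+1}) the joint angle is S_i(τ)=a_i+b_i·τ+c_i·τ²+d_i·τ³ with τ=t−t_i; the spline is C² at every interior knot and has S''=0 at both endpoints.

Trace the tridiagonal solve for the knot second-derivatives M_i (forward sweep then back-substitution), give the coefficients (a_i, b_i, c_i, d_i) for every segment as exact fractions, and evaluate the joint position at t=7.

Δ: Δ0=-3, Δ1=-3/2, Δ2=2, Δ3=-5/2
row 1: diag=6, rhs=9; c'=1/3, d'=3/2
row 2: denom=10−2·1/3=28/3; d'=(21−2·3/2)/(28/3)=27/14
row 3: denom=10−3·9/28=253/28; d'=(-27−3·27/14)/(253/28)=-918/253
back: M3=-918/253
back: M2=27/14−9/28·-918/253=783/253
back: M1=3/2−1/3·783/253=237/506
M: M0=0, M1=237/506, M2=783/253, M3=-918/253, M4=0
seg 0: a=1, c=M0/2=0, d=(M1−M0)/(6·1)=79/1012, b=Δ0−h0·(2M0+M1)/6=-3115/1012
seg 1: a=-2, c=M1/2=237/1012, d=(M2−M1)/(6·2)=443/2024, b=Δ1−h1·(2M1+M2)/6=-1439/506
seg 2: a=-5, c=M2/2=783/506, d=(M3−M2)/(6·3)=-189/506, b=Δ2−h2·(2M2+M3)/6=182/253
seg 3: a=1, c=M3/2=-459/253, d=(M4−M3)/(6·2)=153/506, b=Δ3−h3·(2M3+M4)/6=-41/506
t_q=7 → seg 3, τ=1; S=1+-41/506·τ+-459/253·τ²+153/506·τ³=-150/253

  seg 0: a=1 b=-3115/1012 c=0 d=79/1012
  seg 1: a=-2 b=-1439/506 c=237/1012 d=443/2024
  seg 2: a=-5 b=182/253 c=783/506 d=-189/506
  seg 3: a=1 b=-41/506 c=-459/253 d=153/506
S(7) = -150/253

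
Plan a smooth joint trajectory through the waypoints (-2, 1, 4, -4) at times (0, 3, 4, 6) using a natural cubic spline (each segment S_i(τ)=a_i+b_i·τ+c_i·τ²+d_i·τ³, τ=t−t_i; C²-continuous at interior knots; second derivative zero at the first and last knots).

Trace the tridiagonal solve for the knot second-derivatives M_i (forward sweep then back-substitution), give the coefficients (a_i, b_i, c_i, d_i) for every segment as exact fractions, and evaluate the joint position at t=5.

  seg 0: a=-2 b=-10/47 c=0 d=19/141
  seg 1: a=1 b=161/47 c=57/47 d=-77/47
  seg 2: a=4 b=44/47 c=-174/47 d=29/47
S(5) = 87/47

Δ: Δ0=1, Δ1=3, Δ2=-4
row 1: diag=8, rhs=12; c'=1/8, d'=3/2
row 2: denom=6−1·1/8=47/8; d'=(-42−1·3/2)/(47/8)=-348/47
back: M2=-348/47
back: M1=3/2−1/8·-348/47=114/47
M: M0=0, M1=114/47, M2=-348/47, M3=0
seg 0: a=-2, c=M0/2=0, d=(M1−M0)/(6·3)=19/141, b=Δ0−h0·(2M0+M1)/6=-10/47
seg 1: a=1, c=M1/2=57/47, d=(M2−M1)/(6·1)=-77/47, b=Δ1−h1·(2M1+M2)/6=161/47
seg 2: a=4, c=M2/2=-174/47, d=(M3−M2)/(6·2)=29/47, b=Δ2−h2·(2M2+M3)/6=44/47
t_q=5 → seg 2, τ=1; S=4+44/47·τ+-174/47·τ²+29/47·τ³=87/47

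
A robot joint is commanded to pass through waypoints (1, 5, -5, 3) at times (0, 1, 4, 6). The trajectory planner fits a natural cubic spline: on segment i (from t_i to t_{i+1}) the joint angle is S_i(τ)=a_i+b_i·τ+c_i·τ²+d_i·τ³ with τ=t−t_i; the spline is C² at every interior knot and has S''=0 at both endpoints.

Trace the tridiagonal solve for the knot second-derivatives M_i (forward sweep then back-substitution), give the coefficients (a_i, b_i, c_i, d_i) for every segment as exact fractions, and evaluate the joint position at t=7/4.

Δ: Δ0=4, Δ1=-10/3, Δ2=4
row 1: diag=8, rhs=-44; c'=3/8, d'=-11/2
row 2: denom=10−3·3/8=71/8; d'=(44−3·-11/2)/(71/8)=484/71
back: M2=484/71
back: M1=-11/2−3/8·484/71=-572/71
M: M0=0, M1=-572/71, M2=484/71, M3=0
seg 0: a=1, c=M0/2=0, d=(M1−M0)/(6·1)=-286/213, b=Δ0−h0·(2M0+M1)/6=1138/213
seg 1: a=5, c=M1/2=-286/71, d=(M2−M1)/(6·3)=176/213, b=Δ1−h1·(2M1+M2)/6=280/213
seg 2: a=-5, c=M2/2=242/71, d=(M3−M2)/(6·2)=-121/213, b=Δ2−h2·(2M2+M3)/6=-116/213
t_q=7/4 → seg 1, τ=3/4; S=5+280/213·τ+-286/71·τ²+176/213·τ³=2311/568

  seg 0: a=1 b=1138/213 c=0 d=-286/213
  seg 1: a=5 b=280/213 c=-286/71 d=176/213
  seg 2: a=-5 b=-116/213 c=242/71 d=-121/213
S(7/4) = 2311/568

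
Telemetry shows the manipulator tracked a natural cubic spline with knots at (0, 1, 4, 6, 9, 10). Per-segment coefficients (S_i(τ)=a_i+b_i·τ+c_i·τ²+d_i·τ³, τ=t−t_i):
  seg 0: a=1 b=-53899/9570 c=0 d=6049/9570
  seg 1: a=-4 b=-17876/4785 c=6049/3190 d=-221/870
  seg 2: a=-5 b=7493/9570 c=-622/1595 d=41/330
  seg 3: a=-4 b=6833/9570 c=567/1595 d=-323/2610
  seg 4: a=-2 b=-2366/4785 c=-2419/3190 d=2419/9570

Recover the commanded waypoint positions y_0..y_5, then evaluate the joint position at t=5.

y_0 = S_0(0) = a_0 = 1
y_1 = S_1(0) = a_1 = -4
y_2 = S_2(0) = a_2 = -5
y_3 = S_3(0) = a_3 = -4
y_4 = S_4(0) = a_4 = -2
y_5 = S_4(1) = -3
t_q=5 is in segment 2 (τ=1); S_2(τ)=-130/29

y_0=1 y_1=-4 y_2=-5 y_3=-4 y_4=-2 y_5=-3
S(5) = -130/29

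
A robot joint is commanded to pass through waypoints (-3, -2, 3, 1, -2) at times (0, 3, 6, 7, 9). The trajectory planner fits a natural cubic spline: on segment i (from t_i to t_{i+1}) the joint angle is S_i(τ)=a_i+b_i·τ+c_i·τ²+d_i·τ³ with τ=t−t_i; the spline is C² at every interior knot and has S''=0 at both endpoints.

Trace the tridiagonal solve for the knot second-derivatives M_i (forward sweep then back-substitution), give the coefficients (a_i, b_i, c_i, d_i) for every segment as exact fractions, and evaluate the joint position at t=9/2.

  seg 0: a=-3 b=-147/340 c=0 d=781/9180
  seg 1: a=-2 b=317/170 c=781/1020 d=-509/1836
  seg 2: a=3 b=-349/340 c=-147/85 d=257/340
  seg 3: a=1 b=-377/170 c=183/340 d=-61/680
S(9/2) = 4309/2720

Δ: Δ0=1/3, Δ1=5/3, Δ2=-2, Δ3=-3/2
row 1: diag=12, rhs=8; c'=1/4, d'=2/3
row 2: denom=8−3·1/4=29/4; d'=(-22−3·2/3)/(29/4)=-96/29
row 3: denom=6−1·4/29=170/29; d'=(3−1·-96/29)/(170/29)=183/170
back: M3=183/170
back: M2=-96/29−4/29·183/170=-294/85
back: M1=2/3−1/4·-294/85=781/510
M: M0=0, M1=781/510, M2=-294/85, M3=183/170, M4=0
seg 0: a=-3, c=M0/2=0, d=(M1−M0)/(6·3)=781/9180, b=Δ0−h0·(2M0+M1)/6=-147/340
seg 1: a=-2, c=M1/2=781/1020, d=(M2−M1)/(6·3)=-509/1836, b=Δ1−h1·(2M1+M2)/6=317/170
seg 2: a=3, c=M2/2=-147/85, d=(M3−M2)/(6·1)=257/340, b=Δ2−h2·(2M2+M3)/6=-349/340
seg 3: a=1, c=M3/2=183/340, d=(M4−M3)/(6·2)=-61/680, b=Δ3−h3·(2M3+M4)/6=-377/170
t_q=9/2 → seg 1, τ=3/2; S=-2+317/170·τ+781/1020·τ²+-509/1836·τ³=4309/2720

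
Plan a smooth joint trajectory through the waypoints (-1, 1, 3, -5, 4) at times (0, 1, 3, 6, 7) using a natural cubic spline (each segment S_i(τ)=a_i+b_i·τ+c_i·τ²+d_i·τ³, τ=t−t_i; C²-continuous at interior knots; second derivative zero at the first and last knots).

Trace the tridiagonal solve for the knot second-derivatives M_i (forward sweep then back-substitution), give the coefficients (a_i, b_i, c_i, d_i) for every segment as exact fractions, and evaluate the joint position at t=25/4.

Δ: Δ0=2, Δ1=1, Δ2=-8/3, Δ3=9
row 1: diag=6, rhs=-6; c'=1/3, d'=-1
row 2: denom=10−2·1/3=28/3; d'=(-22−2·-1)/(28/3)=-15/7
row 3: denom=8−3·9/28=197/28; d'=(70−3·-15/7)/(197/28)=2140/197
back: M3=2140/197
back: M2=-15/7−9/28·2140/197=-1110/197
back: M1=-1−1/3·-1110/197=173/197
M: M0=0, M1=173/197, M2=-1110/197, M3=2140/197, M4=0
seg 0: a=-1, c=M0/2=0, d=(M1−M0)/(6·1)=173/1182, b=Δ0−h0·(2M0+M1)/6=2191/1182
seg 1: a=1, c=M1/2=173/394, d=(M2−M1)/(6·2)=-1283/2364, b=Δ1−h1·(2M1+M2)/6=1355/591
seg 2: a=3, c=M2/2=-555/197, d=(M3−M2)/(6·3)=1625/1773, b=Δ2−h2·(2M2+M3)/6=-1456/591
seg 3: a=-5, c=M3/2=1070/197, d=(M4−M3)/(6·1)=-1070/591, b=Δ3−h3·(2M3+M4)/6=3179/591
t_q=25/4 → seg 3, τ=1/4; S=-5+3179/591·τ+1070/197·τ²+-1070/591·τ³=-21081/6304

  seg 0: a=-1 b=2191/1182 c=0 d=173/1182
  seg 1: a=1 b=1355/591 c=173/394 d=-1283/2364
  seg 2: a=3 b=-1456/591 c=-555/197 d=1625/1773
  seg 3: a=-5 b=3179/591 c=1070/197 d=-1070/591
S(25/4) = -21081/6304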